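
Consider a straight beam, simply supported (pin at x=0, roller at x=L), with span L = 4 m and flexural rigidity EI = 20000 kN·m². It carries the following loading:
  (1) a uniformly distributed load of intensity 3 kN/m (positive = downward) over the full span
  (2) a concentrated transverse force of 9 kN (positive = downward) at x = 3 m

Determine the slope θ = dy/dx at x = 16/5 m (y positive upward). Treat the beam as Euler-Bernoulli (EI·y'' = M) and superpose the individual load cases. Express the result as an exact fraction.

Load 1 — uniform load w=3 kN/m over full span:
  θ_1 = -w(L³-6Lx²+4x³)/(24EI) = -3·(4³-6·4·(16/5)²+4·(16/5)³)/(24·20000) = 99/312500 rad
Load 2 — point force P=9 kN at a=3 m (b=L-a=1):
  θ_2 = -Pa(2L²-6Lx+3x²+a²)/(6LEI)  [x>a] = -9·3·(2·4²-6·4·(16/5)+3·(16/5)²+3²)/(6·4·20000) = 1143/4000000 rad
Superposition: θ = Σ θ_i = 12051/20000000 rad ≈ 0.000603 rad

θ(16/5) = 12051/20000000 rad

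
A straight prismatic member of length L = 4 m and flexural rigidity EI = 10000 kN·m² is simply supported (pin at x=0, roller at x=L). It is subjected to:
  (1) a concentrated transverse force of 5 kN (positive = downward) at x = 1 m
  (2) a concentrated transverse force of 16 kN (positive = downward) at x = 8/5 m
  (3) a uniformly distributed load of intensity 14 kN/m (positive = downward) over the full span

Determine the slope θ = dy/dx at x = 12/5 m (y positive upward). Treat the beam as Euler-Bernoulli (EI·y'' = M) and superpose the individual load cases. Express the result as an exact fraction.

Load 1 — point force P=5 kN at a=1 m (b=L-a=3):
  θ_1 = -Pa(2L²-6Lx+3x²+a²)/(6LEI)  [x>a] = -5·1·(2·4²-6·4·(12/5)+3·(12/5)²+1²)/(6·4·10000) = 61/400000 rad
Load 2 — point force P=16 kN at a=8/5 m (b=L-a=12/5):
  θ_2 = -Pa(2L²-6Lx+3x²+a²)/(6LEI)  [x>a] = -16·(8/5)·(2·4²-6·4·(12/5)+3·(12/5)²+(8/5)²)/(6·4·10000) = 48/78125 rad
Load 3 — uniform load w=14 kN/m over full span:
  θ_3 = -w(L³-6Lx²+4x³)/(24EI) = -14·(4³-6·4·(12/5)²+4·(12/5)³)/(24·10000) = 259/234375 rad
Superposition: θ = Σ θ_i = 56159/30000000 rad ≈ 0.001872 rad

θ(12/5) = 56159/30000000 rad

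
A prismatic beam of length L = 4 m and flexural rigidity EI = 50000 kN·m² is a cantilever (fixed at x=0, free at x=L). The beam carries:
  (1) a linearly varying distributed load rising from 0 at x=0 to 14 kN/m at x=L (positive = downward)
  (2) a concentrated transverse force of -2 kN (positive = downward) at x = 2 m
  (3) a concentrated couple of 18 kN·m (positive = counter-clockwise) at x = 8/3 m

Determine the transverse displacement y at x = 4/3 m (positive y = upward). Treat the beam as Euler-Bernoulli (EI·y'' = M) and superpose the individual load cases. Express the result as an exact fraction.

Load 1 — triangular load w₀=14 kN/m (0→w₀ over full span):
  y_1 = (w₀Lx³/12-w₀L²x²/6-w₀x⁵/(120L))/EI = (14·4·(4/3)³/12-14·4²·(4/3)²/6-14·(4/3)⁵/(120·4))/50000 = -12628/11390625 m
Load 2 — point force P=-2 kN at a=2 m (b=L-a=2):
  y_2 = -Px²(3a-x)/(6EI)  [x≤a] = -(-2)·(4/3)²·(3·2-(4/3))/(6·50000) = 14/253125 m
Load 3 — applied couple M₀=18 kN·m at a=8/3 m (b=L-a=4/3):
  y_3 = M₀x²/(2EI)  [x≤a] = 18·(4/3)²/(2·50000) = 1/3125 m
Superposition: y = Σ y_i = -8353/11390625 m ≈ -0.000733 m

y(4/3) = -8353/11390625 m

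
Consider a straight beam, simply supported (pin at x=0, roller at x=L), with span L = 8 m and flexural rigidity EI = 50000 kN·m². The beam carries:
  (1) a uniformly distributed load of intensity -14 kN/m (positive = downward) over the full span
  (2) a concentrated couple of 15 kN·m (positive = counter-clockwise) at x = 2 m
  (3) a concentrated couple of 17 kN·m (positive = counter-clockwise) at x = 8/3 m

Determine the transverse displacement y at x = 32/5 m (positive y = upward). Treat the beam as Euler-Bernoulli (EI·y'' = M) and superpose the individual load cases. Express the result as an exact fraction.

Load 1 — uniform load w=-14 kN/m over full span:
  y_1 = -wx(L³-2Lx²+x³)/(24EI) = -(-14)·(32/5)·(8³-2·8·(32/5)²+(32/5)³)/(24·50000) = 51968/5859375 m
Load 2 — applied couple M₀=15 kN·m at a=2 m (b=L-a=6):
  y_2 = (M₀x³/(6L)-M₀(x-a)²/2+C₁x)/EI  [x>a] with C₁=M₀(3b²-L²)/(6L)=55/4 = (15·(32/5)³/(6·8)-15·((32/5)-2)²/2+(55/4)·(32/5))/50000 = 309/625000 m
Load 3 — applied couple M₀=17 kN·m at a=8/3 m (b=L-a=16/3):
  y_3 = (M₀x³/(6L)-M₀(x-a)²/2+C₁x)/EI  [x>a] with C₁=M₀(3b²-L²)/(6L)=68/9 = (17·(32/5)³/(6·8)-17·((32/5)-(8/3))²/2+(68/9)·(32/5))/50000 = 1598/3515625 m
Superposition: y = Σ y_i = 1380677/140625000 m ≈ 0.009818 m

y(32/5) = 1380677/140625000 m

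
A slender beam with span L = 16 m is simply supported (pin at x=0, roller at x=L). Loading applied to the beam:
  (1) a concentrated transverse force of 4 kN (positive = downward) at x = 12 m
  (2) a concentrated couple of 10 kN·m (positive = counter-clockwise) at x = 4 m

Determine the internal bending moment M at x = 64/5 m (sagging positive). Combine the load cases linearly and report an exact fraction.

M(64/5) = 38/5 kN·m

Load 1 — point force P=4 kN at a=12 m (b=L-a=4):
  M_1 = Pa(L-x)/L  [x>a] = 4·12·(16-(64/5))/16 = 48/5 kN·m
Load 2 — applied couple M₀=10 kN·m at a=4 m (b=L-a=12):
  M_2 = M₀x/L - M₀  [x>a] = 10·(64/5)/16 - 10 = -2 kN·m
Superposition: M = Σ M_i = 38/5 kN·m ≈ 7.600000 kN·m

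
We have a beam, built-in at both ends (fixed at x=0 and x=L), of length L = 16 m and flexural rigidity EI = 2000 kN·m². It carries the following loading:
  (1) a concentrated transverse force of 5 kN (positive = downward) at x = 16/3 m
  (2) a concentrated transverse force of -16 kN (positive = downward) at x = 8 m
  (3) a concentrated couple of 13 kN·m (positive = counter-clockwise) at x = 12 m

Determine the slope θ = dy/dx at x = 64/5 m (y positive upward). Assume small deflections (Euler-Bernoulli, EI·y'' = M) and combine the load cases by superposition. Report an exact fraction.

Load 1 — point force P=5 kN at a=16/3 m (b=L-a=32/3):
  θ_1 = Pa²(L-x)(2bL-(3b+a)(L-x))/(2L³EI)  [x>a] = 5·(16/3)²·(16-(64/5))·(2·(32/3)·16-(3·(32/3)+(16/3))·(16-(64/5)))/(2·16³·2000) = 104/16875 rad
Load 2 — point force P=-16 kN at a=8 m (b=L-a=8):
  θ_2 = Pa²(L-x)(2bL-(3b+a)(L-x))/(2L³EI)  [x>a] = (-16)·8²·(16-(64/5))·(2·8·16-(3·8+8)·(16-(64/5)))/(2·16³·2000) = -96/3125 rad
Load 3 — applied couple M₀=13 kN·m at a=12 m (b=L-a=4):
  θ_3 = (R_Ax²/2 - M_Ax - M₀(x-a))/EI  [x>a] with R_A=117/128, M_A=65/16 = ((117/128)·(64/5)²/2 - (65/16)·(64/5) - 13·((64/5)-12))/2000 = 39/6250 rad
Superposition: θ = Σ θ_i = -3091/168750 rad ≈ -0.018317 rad

θ(64/5) = -3091/168750 rad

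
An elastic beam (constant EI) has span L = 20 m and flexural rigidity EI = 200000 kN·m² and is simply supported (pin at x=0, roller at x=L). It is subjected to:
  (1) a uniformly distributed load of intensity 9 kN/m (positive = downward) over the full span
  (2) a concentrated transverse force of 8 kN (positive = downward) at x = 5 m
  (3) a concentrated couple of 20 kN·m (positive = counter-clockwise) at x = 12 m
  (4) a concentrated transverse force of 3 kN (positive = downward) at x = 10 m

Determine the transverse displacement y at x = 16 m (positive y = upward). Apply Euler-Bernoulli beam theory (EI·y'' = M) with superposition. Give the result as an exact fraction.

y(16) = -2237/37500 m

Load 1 — uniform load w=9 kN/m over full span:
  y_1 = -wx(L³-2Lx²+x³)/(24EI) = -9·16·(20³-2·20·16²+16³)/(24·200000) = -174/3125 m
Load 2 — point force P=8 kN at a=5 m (b=L-a=15):
  y_2 = -Pa(L-x)(2Lx-a²-x²)/(6LEI)  [x>a] = -8·5·(20-16)·(2·20·16-5²-16²)/(6·20·200000) = -359/150000 m
Load 3 — applied couple M₀=20 kN·m at a=12 m (b=L-a=8):
  y_3 = (M₀x³/(6L)-M₀(x-a)²/2+C₁x)/EI  [x>a] with C₁=M₀(3b²-L²)/(6L)=-104/3 = (20·16³/(6·20)-20·(16-12)²/2+(-104/3)·16)/200000 = -1/6250 m
Load 4 — point force P=3 kN at a=10 m (b=L-a=10):
  y_4 = -Pa(L-x)(2Lx-a²-x²)/(6LEI)  [x>a] = -3·10·(20-16)·(2·20·16-10²-16²)/(6·20·200000) = -71/50000 m
Superposition: y = Σ y_i = -2237/37500 m ≈ -0.059653 m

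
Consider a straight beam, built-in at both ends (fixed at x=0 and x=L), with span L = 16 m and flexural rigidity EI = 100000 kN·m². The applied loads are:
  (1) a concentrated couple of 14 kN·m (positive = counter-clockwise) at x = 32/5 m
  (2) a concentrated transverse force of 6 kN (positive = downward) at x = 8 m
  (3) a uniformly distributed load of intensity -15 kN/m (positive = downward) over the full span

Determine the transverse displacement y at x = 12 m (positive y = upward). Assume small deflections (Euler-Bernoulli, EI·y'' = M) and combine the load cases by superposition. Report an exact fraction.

y(12) = 437/31250 m

Load 1 — applied couple M₀=14 kN·m at a=32/5 m (b=L-a=48/5):
  y_1 = (R_Ax³/6 - M_Ax²/2 - M₀(x-a)²/2)/EI  [x>a] with R_A=63/50, M_A=42/25 = ((63/50)·12³/6 - (42/25)·12²/2 - 14·(12-(32/5))²/2)/100000 = 7/31250 m
Load 2 — point force P=6 kN at a=8 m (b=L-a=8):
  y_2 = -Pa²(L-x)²(3bL-(3b+a)(L-x))/(6L³EI)  [x>a] = -6·8²·(16-12)²·(3·8·16-(3·8+8)·(16-12))/(6·16³·100000) = -2/3125 m
Load 3 — uniform load w=-15 kN/m over full span:
  y_3 = -wx²(L-x)²/(24EI) = -(-15)·12²·(16-12)²/(24·100000) = 9/625 m
Superposition: y = Σ y_i = 437/31250 m ≈ 0.013984 m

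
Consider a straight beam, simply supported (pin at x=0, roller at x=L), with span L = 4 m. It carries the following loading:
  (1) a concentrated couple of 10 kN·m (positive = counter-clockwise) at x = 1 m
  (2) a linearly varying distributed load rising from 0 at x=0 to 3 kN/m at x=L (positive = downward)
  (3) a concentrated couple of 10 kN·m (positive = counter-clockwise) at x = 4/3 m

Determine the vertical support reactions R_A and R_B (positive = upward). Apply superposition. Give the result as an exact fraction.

Load 1 — applied couple M₀=10 kN·m at a=1 m (b=L-a=3):
  R_A = M₀/L = 10/4 = 5/2 kN
  R_B = -M₀/L = -10/4 = -5/2 kN
Load 2 — triangular load w₀=3 kN/m (0→w₀ over full span):
  R_A = w₀L/6 = 3·4/6 = 2 kN
  R_B = w₀L/3 = 3·4/3 = 4 kN
Load 3 — applied couple M₀=10 kN·m at a=4/3 m (b=L-a=8/3):
  R_A = M₀/L = 10/4 = 5/2 kN
  R_B = -M₀/L = -10/4 = -5/2 kN
Superposition: R_A = 7 kN, R_B = -1 kN

R_A = 7 kN, R_B = -1 kN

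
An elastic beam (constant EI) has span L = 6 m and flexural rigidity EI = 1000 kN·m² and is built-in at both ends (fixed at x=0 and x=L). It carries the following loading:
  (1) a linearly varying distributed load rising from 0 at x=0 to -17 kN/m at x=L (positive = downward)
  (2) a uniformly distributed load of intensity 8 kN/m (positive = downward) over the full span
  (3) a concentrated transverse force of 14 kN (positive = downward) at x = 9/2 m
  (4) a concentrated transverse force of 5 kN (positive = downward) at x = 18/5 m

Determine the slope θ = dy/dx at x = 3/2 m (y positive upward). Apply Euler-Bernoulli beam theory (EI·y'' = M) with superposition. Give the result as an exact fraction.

Load 1 — triangular load w₀=-17 kN/m (0→w₀ over full span):
  θ_1 = -w₀(2x(L-x)(L-2x)(x+2L)+x²(L-x)²)/(120LEI) = -(-17)·(2·(3/2)·(6-(3/2))·(6-2·(3/2))·((3/2)+2·6)+(3/2)²·(6-(3/2))²)/(120·6·1000) = 17901/1280000 rad
Load 2 — uniform load w=8 kN/m over full span:
  θ_2 = -wx(L-x)(L-2x)/(12EI) = -8·(3/2)·(6-(3/2))·(6-2·(3/2))/(12·1000) = -27/2000 rad
Load 3 — point force P=14 kN at a=9/2 m (b=L-a=3/2):
  θ_3 = -Pb²x(2aL-(3a+b)x)/(2L³EI)  [x≤a] = -14·(3/2)²·(3/2)·(2·(9/2)·6-(3·(9/2)+(3/2))·(3/2))/(2·6³·1000) = -441/128000 rad
Load 4 — point force P=5 kN at a=18/5 m (b=L-a=12/5):
  θ_4 = -Pb²x(2aL-(3a+b)x)/(2L³EI)  [x≤a] = -5·(12/5)²·(3/2)·(2·(18/5)·6-(3·(18/5)+(12/5))·(3/2))/(2·6³·1000) = -117/50000 rad
Superposition: θ = Σ θ_i = -33921/6400000 rad ≈ -0.005300 rad

θ(3/2) = -33921/6400000 rad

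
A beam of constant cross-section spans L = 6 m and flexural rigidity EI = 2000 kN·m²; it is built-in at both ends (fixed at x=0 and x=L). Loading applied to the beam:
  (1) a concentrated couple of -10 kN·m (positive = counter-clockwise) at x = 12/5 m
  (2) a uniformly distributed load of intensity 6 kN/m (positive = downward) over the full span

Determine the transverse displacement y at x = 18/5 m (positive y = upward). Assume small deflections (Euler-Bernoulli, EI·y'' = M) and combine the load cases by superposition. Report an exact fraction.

y(18/5) = -873/78125 m

Load 1 — applied couple M₀=-10 kN·m at a=12/5 m (b=L-a=18/5):
  y_1 = (R_Ax³/6 - M_Ax²/2 - M₀(x-a)²/2)/EI  [x>a] with R_A=-12/5, M_A=-6/5 = ((-12/5)·(18/5)³/6 - (-6/5)·(18/5)²/2 - (-10)·((18/5)-(12/5))²/2)/2000 = -144/78125 m
Load 2 — uniform load w=6 kN/m over full span:
  y_2 = -wx²(L-x)²/(24EI) = -6·(18/5)²·(6-(18/5))²/(24·2000) = -729/78125 m
Superposition: y = Σ y_i = -873/78125 m ≈ -0.011174 m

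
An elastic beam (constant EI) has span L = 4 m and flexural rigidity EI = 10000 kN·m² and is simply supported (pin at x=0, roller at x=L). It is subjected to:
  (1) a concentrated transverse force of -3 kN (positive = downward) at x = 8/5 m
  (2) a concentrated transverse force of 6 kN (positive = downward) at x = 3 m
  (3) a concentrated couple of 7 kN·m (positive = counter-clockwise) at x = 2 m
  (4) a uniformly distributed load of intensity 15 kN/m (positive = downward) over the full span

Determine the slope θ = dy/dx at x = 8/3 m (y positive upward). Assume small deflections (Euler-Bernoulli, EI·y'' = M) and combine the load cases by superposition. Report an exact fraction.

Load 1 — point force P=-3 kN at a=8/5 m (b=L-a=12/5):
  θ_1 = -Pa(2L²-6Lx+3x²+a²)/(6LEI)  [x>a] = -(-3)·(8/5)·(2·4²-6·4·(8/3)+3·(8/3)²+(8/5)²)/(6·4·10000) = -38/234375 rad
Load 2 — point force P=6 kN at a=3 m (b=L-a=1):
  θ_2 = -Pb(L²-b²-3x²)/(6LEI)  [x≤a] = -6·1·(4²-1²-3·(8/3)²)/(6·4·10000) = 19/120000 rad
Load 3 — applied couple M₀=7 kN·m at a=2 m (b=L-a=2):
  θ_3 = (M₀x²/(2L)-M₀(x-a)+C₁)/EI  [x>a] with C₁=M₀(3b²-L²)/(6L)=-7/6 = (7·(8/3)²/(2·4)-7·((8/3)-2)+(-7/6))/10000 = 7/180000 rad
Load 4 — uniform load w=15 kN/m over full span:
  θ_4 = -w(L³-6Lx²+4x³)/(24EI) = -15·(4³-6·4·(8/3)²+4·(8/3)³)/(24·10000) = 13/6750 rad
Superposition: θ = Σ θ_i = 264737/135000000 rad ≈ 0.001961 rad

θ(8/3) = 264737/135000000 rad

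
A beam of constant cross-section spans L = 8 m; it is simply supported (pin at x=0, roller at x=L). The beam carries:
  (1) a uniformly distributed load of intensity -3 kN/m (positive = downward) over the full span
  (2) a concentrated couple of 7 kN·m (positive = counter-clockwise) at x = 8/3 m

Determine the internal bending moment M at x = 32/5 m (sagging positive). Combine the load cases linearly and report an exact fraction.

M(32/5) = -419/25 kN·m

Load 1 — uniform load w=-3 kN/m over full span:
  M_1 = wx(L-x)/2 = (-3)·(32/5)·(8-(32/5))/2 = -384/25 kN·m
Load 2 — applied couple M₀=7 kN·m at a=8/3 m (b=L-a=16/3):
  M_2 = M₀x/L - M₀  [x>a] = 7·(32/5)/8 - 7 = -7/5 kN·m
Superposition: M = Σ M_i = -419/25 kN·m ≈ -16.760000 kN·m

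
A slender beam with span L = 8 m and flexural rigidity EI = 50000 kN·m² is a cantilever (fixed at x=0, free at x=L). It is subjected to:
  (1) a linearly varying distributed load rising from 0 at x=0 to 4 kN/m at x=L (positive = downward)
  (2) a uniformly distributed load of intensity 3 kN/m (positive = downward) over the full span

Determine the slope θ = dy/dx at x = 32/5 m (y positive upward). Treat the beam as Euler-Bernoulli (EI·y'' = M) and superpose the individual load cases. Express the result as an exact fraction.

Load 1 — triangular load w₀=4 kN/m (0→w₀ over full span):
  θ_1 = (w₀Lx²/4-w₀L²x/3-w₀x⁴/(24L))/EI = (4·8·(32/5)²/4-4·8²·(32/5)/3-4·(32/5)⁴/(24·8))/50000 = -29696/5859375 rad
Load 2 — uniform load w=3 kN/m over full span:
  θ_2 = -wx(x²-3Lx+3L²)/(6EI) = -3·(32/5)·((32/5)²-3·8·(32/5)+3·8²)/(6·50000) = -1984/390625 rad
Superposition: θ = Σ θ_i = -59456/5859375 rad ≈ -0.010147 rad

θ(32/5) = -59456/5859375 rad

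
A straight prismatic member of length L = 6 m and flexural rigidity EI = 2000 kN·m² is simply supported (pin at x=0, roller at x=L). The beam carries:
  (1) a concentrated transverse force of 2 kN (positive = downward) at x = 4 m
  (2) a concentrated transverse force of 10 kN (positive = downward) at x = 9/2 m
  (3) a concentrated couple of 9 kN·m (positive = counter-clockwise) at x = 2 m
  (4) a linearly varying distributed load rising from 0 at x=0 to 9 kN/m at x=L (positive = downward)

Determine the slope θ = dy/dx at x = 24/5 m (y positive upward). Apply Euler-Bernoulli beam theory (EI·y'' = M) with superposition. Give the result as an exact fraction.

θ(24/5) = 4099891/180000000 rad

Load 1 — point force P=2 kN at a=4 m (b=L-a=2):
  θ_1 = -Pa(2L²-6Lx+3x²+a²)/(6LEI)  [x>a] = -2·4·(2·6²-6·6·(24/5)+3·(24/5)²+4²)/(6·6·2000) = 49/28125 rad
Load 2 — point force P=10 kN at a=9/2 m (b=L-a=3/2):
  θ_2 = -Pa(2L²-6Lx+3x²+a²)/(6LEI)  [x>a] = -10·(9/2)·(2·6²-6·6·(24/5)+3·(24/5)²+(9/2)²)/(6·6·2000) = 1143/160000 rad
Load 3 — applied couple M₀=9 kN·m at a=2 m (b=L-a=4):
  θ_3 = (M₀x²/(2L)-M₀(x-a)+C₁)/EI  [x>a] with C₁=M₀(3b²-L²)/(6L)=3 = (9·(24/5)²/(2·6)-9·((24/5)-2)+3)/2000 = -123/50000 rad
Load 4 — triangular load w₀=9 kN/m (0→w₀ over full span):
  θ_4 = -w₀(7L⁴-30L²x²+15x⁴)/(360LEI) = -9·(7·6⁴-30·6²·(24/5)²+15·(24/5)⁴)/(360·6·2000) = 20439/1250000 rad
Superposition: θ = Σ θ_i = 4099891/180000000 rad ≈ 0.022777 rad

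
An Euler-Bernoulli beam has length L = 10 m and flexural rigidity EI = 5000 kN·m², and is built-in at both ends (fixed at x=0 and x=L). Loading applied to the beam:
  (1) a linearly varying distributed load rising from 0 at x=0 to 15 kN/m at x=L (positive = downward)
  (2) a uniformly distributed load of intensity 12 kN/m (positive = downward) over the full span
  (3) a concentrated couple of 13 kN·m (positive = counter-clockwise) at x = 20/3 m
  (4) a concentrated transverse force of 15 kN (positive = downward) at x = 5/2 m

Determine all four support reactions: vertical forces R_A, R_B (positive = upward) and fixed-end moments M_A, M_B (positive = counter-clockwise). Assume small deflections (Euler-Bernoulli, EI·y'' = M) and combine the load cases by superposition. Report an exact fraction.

R_A = 46507/480 kN, M_A = 16841/96 kN·m, R_B = 54293/480 kN, M_B = -5825/32 kN·m

Load 1 — triangular load w₀=15 kN/m (0→w₀ over full span):
  R_A = 3w₀L/20 = 3·15·10/20 = 45/2 kN
  M_A = w₀L²/30 = 15·10²/30 = 50 kN·m
  R_B = 7w₀L/20 = 7·15·10/20 = 105/2 kN
  M_B = -w₀L²/20 = -15·10²/20 = -75 kN·m
Load 2 — uniform load w=12 kN/m over full span:
  R_A = wL/2 = 12·10/2 = 60 kN
  M_A = wL²/12 = 12·10²/12 = 100 kN·m
  R_B = wL/2 = 12·10/2 = 60 kN
  M_B = -wL²/12 = -12·10²/12 = -100 kN·m
Load 3 — applied couple M₀=13 kN·m at a=20/3 m (b=L-a=10/3):
  R_A = 6M₀ab/L³ = 6·13·(20/3)·(10/3)/10³ = 26/15 kN
  M_A = M₀b(2a-b)/L² = 13·(10/3)·(2·(20/3)-(10/3))/10² = 13/3 kN·m
  R_B = -6M₀ab/L³ = -6·13·(20/3)·(10/3)/10³ = -26/15 kN
  M_B = M₀a(2b-a)/L² = 13·(20/3)·(2·(10/3)-(20/3))/10² = 0 kN·m
Load 4 — point force P=15 kN at a=5/2 m (b=L-a=15/2):
  R_A = Pb²(3a+b)/L³ = 15·(15/2)²·(3·(5/2)+(15/2))/10³ = 405/32 kN
  M_A = Pab²/L² = 15·(5/2)·(15/2)²/10² = 675/32 kN·m
  R_B = Pa²(a+3b)/L³ = 15·(5/2)²·((5/2)+3·(15/2))/10³ = 75/32 kN
  M_B = -Pa²b/L² = -15·(5/2)²·(15/2)/10² = -225/32 kN·m
Superposition: R_A = 46507/480 kN, M_A = 16841/96 kN·m, R_B = 54293/480 kN, M_B = -5825/32 kN·m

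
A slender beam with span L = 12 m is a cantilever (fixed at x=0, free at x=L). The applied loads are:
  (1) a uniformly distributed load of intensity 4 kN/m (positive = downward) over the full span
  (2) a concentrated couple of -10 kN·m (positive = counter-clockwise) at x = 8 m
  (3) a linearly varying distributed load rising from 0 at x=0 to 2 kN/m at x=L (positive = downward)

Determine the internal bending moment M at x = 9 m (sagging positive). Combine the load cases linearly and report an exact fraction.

Load 1 — uniform load w=4 kN/m over full span:
  M_1 = -w(L-x)²/2 = -4·(12-9)²/2 = -18 kN·m
Load 2 — applied couple M₀=-10 kN·m at a=8 m (b=L-a=4):
  M_2 = 0  [x>a] = 0 kN·m
Load 3 — triangular load w₀=2 kN/m (0→w₀ over full span):
  M_3 = w₀Lx/2 - w₀L²/3 - w₀x³/(6L) = 2·12·9/2 - 2·12²/3 - 2·9³/(6·12) = -33/4 kN·m
Superposition: M = Σ M_i = -105/4 kN·m ≈ -26.250000 kN·m

M(9) = -105/4 kN·m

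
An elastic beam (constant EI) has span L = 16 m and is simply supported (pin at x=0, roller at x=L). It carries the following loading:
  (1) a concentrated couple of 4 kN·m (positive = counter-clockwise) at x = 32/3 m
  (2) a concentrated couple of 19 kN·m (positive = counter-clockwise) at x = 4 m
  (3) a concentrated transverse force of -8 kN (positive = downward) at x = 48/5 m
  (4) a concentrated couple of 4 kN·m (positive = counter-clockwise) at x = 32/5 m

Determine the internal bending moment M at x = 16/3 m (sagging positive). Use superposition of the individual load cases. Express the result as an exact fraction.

Load 1 — applied couple M₀=4 kN·m at a=32/3 m (b=L-a=16/3):
  M_1 = M₀x/L  [x≤a] = 4·(16/3)/16 = 4/3 kN·m
Load 2 — applied couple M₀=19 kN·m at a=4 m (b=L-a=12):
  M_2 = M₀x/L - M₀  [x>a] = 19·(16/3)/16 - 19 = -38/3 kN·m
Load 3 — point force P=-8 kN at a=48/5 m (b=L-a=32/5):
  M_3 = Pbx/L  [x≤a] = (-8)·(32/5)·(16/3)/16 = -256/15 kN·m
Load 4 — applied couple M₀=4 kN·m at a=32/5 m (b=L-a=48/5):
  M_4 = M₀x/L  [x≤a] = 4·(16/3)/16 = 4/3 kN·m
Superposition: M = Σ M_i = -406/15 kN·m ≈ -27.066667 kN·m

M(16/3) = -406/15 kN·m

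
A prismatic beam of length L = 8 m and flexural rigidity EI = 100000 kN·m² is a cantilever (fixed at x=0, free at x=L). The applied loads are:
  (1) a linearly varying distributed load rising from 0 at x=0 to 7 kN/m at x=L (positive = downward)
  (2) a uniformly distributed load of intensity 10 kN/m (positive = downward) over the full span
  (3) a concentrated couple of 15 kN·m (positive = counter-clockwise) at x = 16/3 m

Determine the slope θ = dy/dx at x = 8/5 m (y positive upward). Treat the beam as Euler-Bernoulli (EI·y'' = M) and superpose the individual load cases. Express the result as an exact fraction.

θ(8/5) = -139631/23437500 rad

Load 1 — triangular load w₀=7 kN/m (0→w₀ over full span):
  θ_1 = (w₀Lx²/4-w₀L²x/3-w₀x⁴/(24L))/EI = (7·8·(8/5)²/4-7·8²·(8/5)/3-7·(8/5)⁴/(24·8))/100000 = -11914/5859375 rad
Load 2 — uniform load w=10 kN/m over full span:
  θ_2 = -wx(x²-3Lx+3L²)/(6EI) = -10·(8/5)·((8/5)²-3·8·(8/5)+3·8²)/(6·100000) = -976/234375 rad
Load 3 — applied couple M₀=15 kN·m at a=16/3 m (b=L-a=8/3):
  θ_3 = M₀x/EI  [x≤a] = 15·(8/5)/100000 = 3/12500 rad
Superposition: θ = Σ θ_i = -139631/23437500 rad ≈ -0.005958 rad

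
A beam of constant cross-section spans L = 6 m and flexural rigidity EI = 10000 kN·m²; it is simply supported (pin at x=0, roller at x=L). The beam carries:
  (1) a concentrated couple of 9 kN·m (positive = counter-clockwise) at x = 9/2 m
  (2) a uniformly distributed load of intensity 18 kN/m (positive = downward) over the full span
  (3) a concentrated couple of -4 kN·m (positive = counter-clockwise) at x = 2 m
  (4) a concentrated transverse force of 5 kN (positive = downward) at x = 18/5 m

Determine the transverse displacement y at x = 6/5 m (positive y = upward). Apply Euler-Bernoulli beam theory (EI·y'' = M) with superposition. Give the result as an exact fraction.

Load 1 — applied couple M₀=9 kN·m at a=9/2 m (b=L-a=3/2):
  y_1 = (M₀x³/(6L)+C₁x)/EI  [x≤a] with C₁=M₀(3b²-L²)/(6L)=-117/16 = (9·(6/5)³/(6·6)+(-117/16)·(6/5))/10000 = -8343/10000000 m
Load 2 — uniform load w=18 kN/m over full span:
  y_2 = -wx(L³-2Lx²+x³)/(24EI) = -18·(6/5)·(6³-2·6·(6/5)²+(6/5)³)/(24·10000) = -7047/390625 m
Load 3 — applied couple M₀=-4 kN·m at a=2 m (b=L-a=4):
  y_3 = (M₀x³/(6L)+C₁x)/EI  [x≤a] with C₁=M₀(3b²-L²)/(6L)=-4/3 = ((-4)·(6/5)³/(6·6)+(-4/3)·(6/5))/10000 = -14/78125 m
Load 4 — point force P=5 kN at a=18/5 m (b=L-a=12/5):
  y_4 = -Pbx(L²-b²-x²)/(6LEI)  [x≤a] = -5·(12/5)·(6/5)·(6²-(12/5)²-(6/5)²)/(6·6·10000) = -18/15625 m
Superposition: y = Σ y_i = -1010291/50000000 m ≈ -0.020206 m

y(6/5) = -1010291/50000000 m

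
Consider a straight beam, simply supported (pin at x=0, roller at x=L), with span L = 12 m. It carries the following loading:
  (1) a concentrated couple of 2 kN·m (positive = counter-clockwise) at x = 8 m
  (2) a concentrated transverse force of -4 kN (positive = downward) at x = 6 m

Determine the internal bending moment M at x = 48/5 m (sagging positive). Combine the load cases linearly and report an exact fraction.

M(48/5) = -26/5 kN·m

Load 1 — applied couple M₀=2 kN·m at a=8 m (b=L-a=4):
  M_1 = M₀x/L - M₀  [x>a] = 2·(48/5)/12 - 2 = -2/5 kN·m
Load 2 — point force P=-4 kN at a=6 m (b=L-a=6):
  M_2 = Pa(L-x)/L  [x>a] = (-4)·6·(12-(48/5))/12 = -24/5 kN·m
Superposition: M = Σ M_i = -26/5 kN·m ≈ -5.200000 kN·m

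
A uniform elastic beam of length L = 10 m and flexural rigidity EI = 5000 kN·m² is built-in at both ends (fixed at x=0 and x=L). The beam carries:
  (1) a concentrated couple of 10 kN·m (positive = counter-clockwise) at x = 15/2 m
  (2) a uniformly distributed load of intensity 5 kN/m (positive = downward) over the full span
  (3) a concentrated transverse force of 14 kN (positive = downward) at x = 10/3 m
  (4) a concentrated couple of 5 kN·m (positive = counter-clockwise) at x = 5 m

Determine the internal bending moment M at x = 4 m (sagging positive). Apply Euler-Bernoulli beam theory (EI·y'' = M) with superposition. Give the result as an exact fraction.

Load 1 — applied couple M₀=10 kN·m at a=15/2 m (b=L-a=5/2):
  M_1 = R_Ax - M_A  [x≤a] with R_A=9/8, M_A=25/8 = (9/8)·4 - (25/8) = 11/8 kN·m
Load 2 — uniform load w=5 kN/m over full span:
  M_2 = wLx/2 - wL²/12 - wx²/2 = 5·10·4/2 - 5·10²/12 - 5·4²/2 = 55/3 kN·m
Load 3 — point force P=14 kN at a=10/3 m (b=L-a=20/3):
  M_3 = Pa²(a+3b)(L-x)/L³ - Pa²b/L²  [x>a] = 14·(10/3)²·((10/3)+3·(20/3))·(10-4)/10³ - 14·(10/3)²·(20/3)/10² = 308/27 kN·m
Load 4 — applied couple M₀=5 kN·m at a=5 m (b=L-a=5):
  M_4 = R_Ax - M_A  [x≤a] with R_A=3/4, M_A=5/4 = (3/4)·4 - (5/4) = 7/4 kN·m
Superposition: M = Σ M_i = 7099/216 kN·m ≈ 32.865741 kN·m

M(4) = 7099/216 kN·m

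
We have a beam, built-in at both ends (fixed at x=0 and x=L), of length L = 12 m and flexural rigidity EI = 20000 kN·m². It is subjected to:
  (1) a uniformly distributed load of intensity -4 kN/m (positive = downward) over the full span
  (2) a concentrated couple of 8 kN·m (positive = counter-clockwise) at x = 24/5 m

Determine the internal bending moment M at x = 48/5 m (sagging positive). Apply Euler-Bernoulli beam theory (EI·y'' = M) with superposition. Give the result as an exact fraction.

Load 1 — uniform load w=-4 kN/m over full span:
  M_1 = wLx/2 - wL²/12 - wx²/2 = (-4)·12·(48/5)/2 - (-4)·12²/12 - (-4)·(48/5)²/2 = 48/25 kN·m
Load 2 — applied couple M₀=8 kN·m at a=24/5 m (b=L-a=36/5):
  M_2 = R_Ax - M_A - M₀  [x>a] with R_A=24/25, M_A=24/25 = (24/25)·(48/5) - (24/25) - 8 = 32/125 kN·m
Superposition: M = Σ M_i = 272/125 kN·m ≈ 2.176000 kN·m

M(48/5) = 272/125 kN·m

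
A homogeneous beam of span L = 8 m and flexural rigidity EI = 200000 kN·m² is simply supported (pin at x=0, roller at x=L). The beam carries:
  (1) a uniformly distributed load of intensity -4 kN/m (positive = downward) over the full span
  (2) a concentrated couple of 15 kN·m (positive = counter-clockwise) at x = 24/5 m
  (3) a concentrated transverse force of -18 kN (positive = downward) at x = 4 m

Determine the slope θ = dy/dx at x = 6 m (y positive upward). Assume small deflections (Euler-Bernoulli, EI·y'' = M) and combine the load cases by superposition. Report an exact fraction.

θ(6) = -6439/12000000 rad

Load 1 — uniform load w=-4 kN/m over full span:
  θ_1 = -w(L³-6Lx²+4x³)/(24EI) = -(-4)·(8³-6·8·6²+4·6³)/(24·200000) = -11/37500 rad
Load 2 — applied couple M₀=15 kN·m at a=24/5 m (b=L-a=16/5):
  θ_2 = (M₀x²/(2L)-M₀(x-a)+C₁)/EI  [x>a] with C₁=M₀(3b²-L²)/(6L)=-52/5 = (15·6²/(2·8)-15·(6-(24/5))+(-52/5))/200000 = 107/4000000 rad
Load 3 — point force P=-18 kN at a=4 m (b=L-a=4):
  θ_3 = -Pa(2L²-6Lx+3x²+a²)/(6LEI)  [x>a] = -(-18)·4·(2·8²-6·8·6+3·6²+4²)/(6·8·200000) = -27/100000 rad
Superposition: θ = Σ θ_i = -6439/12000000 rad ≈ -0.000537 rad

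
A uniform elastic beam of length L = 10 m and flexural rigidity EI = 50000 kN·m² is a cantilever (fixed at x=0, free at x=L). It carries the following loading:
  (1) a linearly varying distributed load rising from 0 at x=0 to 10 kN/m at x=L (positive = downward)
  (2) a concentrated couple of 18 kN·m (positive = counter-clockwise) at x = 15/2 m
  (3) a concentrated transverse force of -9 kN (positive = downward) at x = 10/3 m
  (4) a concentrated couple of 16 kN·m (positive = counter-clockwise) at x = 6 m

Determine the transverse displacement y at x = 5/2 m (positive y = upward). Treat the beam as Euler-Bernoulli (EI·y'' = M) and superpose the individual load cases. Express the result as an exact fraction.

Load 1 — triangular load w₀=10 kN/m (0→w₀ over full span):
  y_1 = (w₀Lx³/12-w₀L²x²/6-w₀x⁵/(120L))/EI = (10·10·(5/2)³/12-10·10²·(5/2)²/6-10·(5/2)⁵/(120·10))/50000 = -1121/61440 m
Load 2 — applied couple M₀=18 kN·m at a=15/2 m (b=L-a=5/2):
  y_2 = M₀x²/(2EI)  [x≤a] = 18·(5/2)²/(2·50000) = 9/8000 m
Load 3 — point force P=-9 kN at a=10/3 m (b=L-a=20/3):
  y_3 = -Px²(3a-x)/(6EI)  [x≤a] = -(-9)·(5/2)²·(3·(10/3)-(5/2))/(6·50000) = 9/6400 m
Load 4 — applied couple M₀=16 kN·m at a=6 m (b=L-a=4):
  y_4 = M₀x²/(2EI)  [x≤a] = 16·(5/2)²/(2·50000) = 1/1000 m
Superposition: y = Σ y_i = -22601/1536000 m ≈ -0.014714 m

y(5/2) = -22601/1536000 m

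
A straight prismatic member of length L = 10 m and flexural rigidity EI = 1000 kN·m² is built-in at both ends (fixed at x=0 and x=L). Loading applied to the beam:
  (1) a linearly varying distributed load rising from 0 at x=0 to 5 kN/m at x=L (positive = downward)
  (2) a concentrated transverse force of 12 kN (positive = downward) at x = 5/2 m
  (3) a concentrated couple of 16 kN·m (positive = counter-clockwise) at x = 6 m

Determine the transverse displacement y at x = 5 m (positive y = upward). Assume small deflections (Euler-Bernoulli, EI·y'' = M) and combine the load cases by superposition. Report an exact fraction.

Load 1 — triangular load w₀=5 kN/m (0→w₀ over full span):
  y_1 = -w₀x²(L-x)²(x+2L)/(120LEI) = -5·5²·(10-5)²·(5+2·10)/(120·10·1000) = -25/384 m
Load 2 — point force P=12 kN at a=5/2 m (b=L-a=15/2):
  y_2 = -Pa²(L-x)²(3bL-(3b+a)(L-x))/(6L³EI)  [x>a] = -12·(5/2)²·(10-5)²·(3·(15/2)·10-(3·(15/2)+(5/2))·(10-5))/(6·10³·1000) = -1/32 m
Load 3 — applied couple M₀=16 kN·m at a=6 m (b=L-a=4):
  y_3 = (R_Ax³/6 - M_Ax²/2)/EI  [x≤a] with R_A=288/125, M_A=128/25 = ((288/125)·5³/6 - (128/25)·5²/2)/1000 = -2/125 m
Superposition: y = Σ y_i = -5393/48000 m ≈ -0.112354 m

y(5) = -5393/48000 m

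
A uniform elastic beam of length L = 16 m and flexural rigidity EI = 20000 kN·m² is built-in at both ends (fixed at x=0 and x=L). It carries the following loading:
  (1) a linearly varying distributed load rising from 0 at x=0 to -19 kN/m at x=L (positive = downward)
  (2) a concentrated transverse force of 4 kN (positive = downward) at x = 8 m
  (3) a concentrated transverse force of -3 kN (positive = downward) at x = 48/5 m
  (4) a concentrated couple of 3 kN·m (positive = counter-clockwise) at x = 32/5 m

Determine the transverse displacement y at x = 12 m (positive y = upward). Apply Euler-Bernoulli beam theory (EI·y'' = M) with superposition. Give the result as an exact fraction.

y(12) = 4687/93750 m

Load 1 — triangular load w₀=-19 kN/m (0→w₀ over full span):
  y_1 = -w₀x²(L-x)²(x+2L)/(120LEI) = -(-19)·12²·(16-12)²·(12+2·16)/(120·16·20000) = 627/12500 m
Load 2 — point force P=4 kN at a=8 m (b=L-a=8):
  y_2 = -Pa²(L-x)²(3bL-(3b+a)(L-x))/(6L³EI)  [x>a] = -4·8²·(16-12)²·(3·8·16-(3·8+8)·(16-12))/(6·16³·20000) = -4/1875 m
Load 3 — point force P=-3 kN at a=48/5 m (b=L-a=32/5):
  y_3 = -Pa²(L-x)²(3bL-(3b+a)(L-x))/(6L³EI)  [x>a] = -(-3)·(48/5)²·(16-12)²·(3·(32/5)·16-(3·(32/5)+(48/5))·(16-12))/(6·16³·20000) = 27/15625 m
Load 4 — applied couple M₀=3 kN·m at a=32/5 m (b=L-a=48/5):
  y_4 = (R_Ax³/6 - M_Ax²/2 - M₀(x-a)²/2)/EI  [x>a] with R_A=27/100, M_A=9/25 = ((27/100)·12³/6 - (9/25)·12²/2 - 3·(12-(32/5))²/2)/20000 = 3/12500 m
Superposition: y = Σ y_i = 4687/93750 m ≈ 0.049995 m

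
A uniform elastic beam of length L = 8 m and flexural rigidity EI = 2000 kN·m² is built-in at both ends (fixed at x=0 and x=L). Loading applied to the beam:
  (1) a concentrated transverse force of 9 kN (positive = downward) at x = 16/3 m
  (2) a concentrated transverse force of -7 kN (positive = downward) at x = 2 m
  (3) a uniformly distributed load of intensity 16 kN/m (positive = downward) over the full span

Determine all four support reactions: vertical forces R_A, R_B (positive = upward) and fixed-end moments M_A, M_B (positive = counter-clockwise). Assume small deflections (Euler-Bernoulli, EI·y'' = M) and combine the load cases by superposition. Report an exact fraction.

Load 1 — point force P=9 kN at a=16/3 m (b=L-a=8/3):
  R_A = Pb²(3a+b)/L³ = 9·(8/3)²·(3·(16/3)+(8/3))/8³ = 7/3 kN
  M_A = Pab²/L² = 9·(16/3)·(8/3)²/8² = 16/3 kN·m
  R_B = Pa²(a+3b)/L³ = 9·(16/3)²·((16/3)+3·(8/3))/8³ = 20/3 kN
  M_B = -Pa²b/L² = -9·(16/3)²·(8/3)/8² = -32/3 kN·m
Load 2 — point force P=-7 kN at a=2 m (b=L-a=6):
  R_A = Pb²(3a+b)/L³ = (-7)·6²·(3·2+6)/8³ = -189/32 kN
  M_A = Pab²/L² = (-7)·2·6²/8² = -63/8 kN·m
  R_B = Pa²(a+3b)/L³ = (-7)·2²·(2+3·6)/8³ = -35/32 kN
  M_B = -Pa²b/L² = -(-7)·2²·6/8² = 21/8 kN·m
Load 3 — uniform load w=16 kN/m over full span:
  R_A = wL/2 = 16·8/2 = 64 kN
  M_A = wL²/12 = 16·8²/12 = 256/3 kN·m
  R_B = wL/2 = 16·8/2 = 64 kN
  M_B = -wL²/12 = -16·8²/12 = -256/3 kN·m
Superposition: R_A = 5801/96 kN, M_A = 1987/24 kN·m, R_B = 6679/96 kN, M_B = -747/8 kN·m

R_A = 5801/96 kN, M_A = 1987/24 kN·m, R_B = 6679/96 kN, M_B = -747/8 kN·m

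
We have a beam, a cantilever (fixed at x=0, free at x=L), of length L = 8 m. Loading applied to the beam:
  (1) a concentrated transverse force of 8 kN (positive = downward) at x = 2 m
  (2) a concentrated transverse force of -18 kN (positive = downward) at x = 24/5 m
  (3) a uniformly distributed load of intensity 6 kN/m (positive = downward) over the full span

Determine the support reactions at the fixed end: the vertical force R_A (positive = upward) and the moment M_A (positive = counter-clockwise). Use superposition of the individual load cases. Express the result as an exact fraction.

R_A = 38 kN, M_A = 608/5 kN·m

Load 1 — point force P=8 kN at a=2 m (b=L-a=6):
  R_A = P = 8 kN
  M_A = Pa = 8·2 = 16 kN·m
Load 2 — point force P=-18 kN at a=24/5 m (b=L-a=16/5):
  R_A = P = (-18) = -18 kN
  M_A = Pa = (-18)·(24/5) = -432/5 kN·m
Load 3 — uniform load w=6 kN/m over full span:
  R_A = wL = 6·8 = 48 kN
  M_A = wL²/2 = 6·8²/2 = 192 kN·m
Superposition: R_A = 38 kN, M_A = 608/5 kN·m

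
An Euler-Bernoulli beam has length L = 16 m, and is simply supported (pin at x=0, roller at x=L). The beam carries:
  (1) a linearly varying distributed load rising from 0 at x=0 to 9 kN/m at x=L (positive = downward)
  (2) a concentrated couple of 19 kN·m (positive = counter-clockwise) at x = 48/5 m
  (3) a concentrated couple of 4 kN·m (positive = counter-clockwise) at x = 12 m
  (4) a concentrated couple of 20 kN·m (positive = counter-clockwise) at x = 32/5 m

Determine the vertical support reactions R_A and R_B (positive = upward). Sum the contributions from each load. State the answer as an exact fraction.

R_A = 427/16 kN, R_B = 725/16 kN

Load 1 — triangular load w₀=9 kN/m (0→w₀ over full span):
  R_A = w₀L/6 = 9·16/6 = 24 kN
  R_B = w₀L/3 = 9·16/3 = 48 kN
Load 2 — applied couple M₀=19 kN·m at a=48/5 m (b=L-a=32/5):
  R_A = M₀/L = 19/16 kN
  R_B = -M₀/L = -19/16 kN
Load 3 — applied couple M₀=4 kN·m at a=12 m (b=L-a=4):
  R_A = M₀/L = 4/16 = 1/4 kN
  R_B = -M₀/L = -4/16 = -1/4 kN
Load 4 — applied couple M₀=20 kN·m at a=32/5 m (b=L-a=48/5):
  R_A = M₀/L = 20/16 = 5/4 kN
  R_B = -M₀/L = -20/16 = -5/4 kN
Superposition: R_A = 427/16 kN, R_B = 725/16 kN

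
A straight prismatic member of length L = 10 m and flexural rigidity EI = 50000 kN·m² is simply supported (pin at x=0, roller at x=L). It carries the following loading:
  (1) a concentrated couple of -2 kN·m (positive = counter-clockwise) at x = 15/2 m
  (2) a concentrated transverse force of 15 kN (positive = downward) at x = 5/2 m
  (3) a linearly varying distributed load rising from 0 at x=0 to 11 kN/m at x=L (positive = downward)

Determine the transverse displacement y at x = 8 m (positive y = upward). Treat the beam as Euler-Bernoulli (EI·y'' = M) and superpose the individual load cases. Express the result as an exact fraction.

y(8) = -221751/20000000 m

Load 1 — applied couple M₀=-2 kN·m at a=15/2 m (b=L-a=5/2):
  y_1 = (M₀x³/(6L)-M₀(x-a)²/2+C₁x)/EI  [x>a] with C₁=M₀(3b²-L²)/(6L)=65/24 = ((-2)·8³/(6·10)-(-2)·(8-(15/2))²/2+(65/24)·8)/50000 = 97/1000000 m
Load 2 — point force P=15 kN at a=5/2 m (b=L-a=15/2):
  y_2 = -Pa(L-x)(2Lx-a²-x²)/(6LEI)  [x>a] = -15·(5/2)·(10-8)·(2·10·8-(5/2)²-8²)/(6·10·50000) = -359/160000 m
Load 3 — triangular load w₀=11 kN/m (0→w₀ over full span):
  y_3 = -w₀x(7L⁴-10L²x²+3x⁴)/(360LEI) = -11·8·(7·10⁴-10·10²·8²+3·8⁴)/(360·10·50000) = -1397/156250 m
Superposition: y = Σ y_i = -221751/20000000 m ≈ -0.011088 m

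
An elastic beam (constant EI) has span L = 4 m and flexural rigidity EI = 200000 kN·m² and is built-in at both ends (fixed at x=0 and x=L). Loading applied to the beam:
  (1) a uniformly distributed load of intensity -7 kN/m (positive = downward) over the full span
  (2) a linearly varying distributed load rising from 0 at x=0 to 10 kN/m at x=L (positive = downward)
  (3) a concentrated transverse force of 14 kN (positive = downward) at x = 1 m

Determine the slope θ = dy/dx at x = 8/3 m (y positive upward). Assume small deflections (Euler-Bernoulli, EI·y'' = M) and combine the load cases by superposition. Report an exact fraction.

Load 1 — uniform load w=-7 kN/m over full span:
  θ_1 = -wx(L-x)(L-2x)/(12EI) = -(-7)·(8/3)·(4-(8/3))·(4-2·(8/3))/(12·200000) = -7/506250 rad
Load 2 — triangular load w₀=10 kN/m (0→w₀ over full span):
  θ_2 = -w₀(2x(L-x)(L-2x)(x+2L)+x²(L-x)²)/(120LEI) = -10·(2·(8/3)·(4-(8/3))·(4-2·(8/3))·((8/3)+2·4)+(8/3)²·(4-(8/3))²)/(120·4·200000) = 7/759375 rad
Load 3 — point force P=14 kN at a=1 m (b=L-a=3):
  θ_3 = Pa²(L-x)(2bL-(3b+a)(L-x))/(2L³EI)  [x>a] = 14·1²·(4-(8/3))·(2·3·4-(3·3+1)·(4-(8/3)))/(2·4³·200000) = 7/900000 rad
Superposition: θ = Σ θ_i = 77/24300000 rad ≈ 0.000003 rad

θ(8/3) = 77/24300000 rad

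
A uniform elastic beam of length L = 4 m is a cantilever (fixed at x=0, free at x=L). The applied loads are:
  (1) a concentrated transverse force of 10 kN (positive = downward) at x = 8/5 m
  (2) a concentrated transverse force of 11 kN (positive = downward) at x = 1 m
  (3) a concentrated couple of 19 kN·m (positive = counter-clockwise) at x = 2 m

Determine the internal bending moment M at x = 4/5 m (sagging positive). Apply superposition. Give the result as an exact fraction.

Load 1 — point force P=10 kN at a=8/5 m (b=L-a=12/5):
  M_1 = -P(a-x)  [x≤a] = -10·((8/5)-(4/5)) = -8 kN·m
Load 2 — point force P=11 kN at a=1 m (b=L-a=3):
  M_2 = -P(a-x)  [x≤a] = -11·(1-(4/5)) = -11/5 kN·m
Load 3 — applied couple M₀=19 kN·m at a=2 m (b=L-a=2):
  M_3 = M₀  [x≤a] = 19 = 19 kN·m
Superposition: M = Σ M_i = 44/5 kN·m ≈ 8.800000 kN·m

M(4/5) = 44/5 kN·m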